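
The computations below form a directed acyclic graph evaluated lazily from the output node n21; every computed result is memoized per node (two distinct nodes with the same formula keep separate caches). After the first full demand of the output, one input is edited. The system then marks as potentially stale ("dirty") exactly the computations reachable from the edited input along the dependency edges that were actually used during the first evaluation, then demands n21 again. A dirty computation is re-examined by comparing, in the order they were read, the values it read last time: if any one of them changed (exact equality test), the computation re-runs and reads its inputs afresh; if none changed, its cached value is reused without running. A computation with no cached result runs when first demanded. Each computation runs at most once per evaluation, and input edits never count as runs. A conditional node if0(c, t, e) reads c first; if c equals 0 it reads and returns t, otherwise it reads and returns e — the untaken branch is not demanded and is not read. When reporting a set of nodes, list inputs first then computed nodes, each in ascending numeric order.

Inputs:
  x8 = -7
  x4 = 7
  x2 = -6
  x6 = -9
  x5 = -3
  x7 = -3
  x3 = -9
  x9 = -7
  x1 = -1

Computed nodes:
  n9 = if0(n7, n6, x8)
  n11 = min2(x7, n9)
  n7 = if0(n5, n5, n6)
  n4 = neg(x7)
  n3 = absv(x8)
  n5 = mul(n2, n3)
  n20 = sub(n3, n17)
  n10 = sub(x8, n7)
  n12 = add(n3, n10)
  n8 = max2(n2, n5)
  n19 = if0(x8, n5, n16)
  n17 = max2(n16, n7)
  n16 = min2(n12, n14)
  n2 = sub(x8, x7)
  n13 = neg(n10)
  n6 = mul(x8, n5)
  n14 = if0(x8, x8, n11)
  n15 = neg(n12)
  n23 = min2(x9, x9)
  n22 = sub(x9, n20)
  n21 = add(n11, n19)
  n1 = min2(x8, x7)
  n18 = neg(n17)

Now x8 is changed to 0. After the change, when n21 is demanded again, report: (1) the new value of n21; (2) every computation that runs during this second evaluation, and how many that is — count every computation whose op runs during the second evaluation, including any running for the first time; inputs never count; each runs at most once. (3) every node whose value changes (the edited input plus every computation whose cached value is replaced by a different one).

Demanding n21 again yields -3.
9 computations run: n2, n3, n5, n6, n7, n9, n11, n19, n21.
The nodes whose values change: x8, n2, n3, n5, n6, n7, n9, n11, n19, n21.
Note the branch switch — demand abandons n10, n12, n14, n16, which are never re-examined.

First demand of the output computes:
  n2 = sub(-7, -3) = -4
  n3 = absv(-7) = 7
  n5 = mul(-4, 7) = -28
  n6 = mul(-7, -28) = 196
  n7 = if0(n5=-28 -> else branch n6) = 196
  n9 = if0(n7=196 -> else branch x8) = -7
  n10 = sub(-7, 196) = -203
  n11 = min2(-3, -7) = -7
  n12 = add(7, -203) = -196
  n14 = if0(x8=-7 -> else branch n11) = -7
  n16 = min2(-196, -7) = -196
  n19 = if0(x8=-7 -> else branch n16) = -196
  n21 = add(-7, -196) = -203

After the edit, cleaning proceeds:
  n2: a read changed (x8 -7->0) — executes, giving 3.
  n3: a read changed (x8 -7->0) — executes, giving 0.
  n5: a read changed (n2 -4->3; n3 7->0) — executes, giving 0.
  n6: a read changed (x8 -7->0; n5 -28->0) — executes, giving 0.
  n7: a read changed (n5 -28->0; n6 196->0) — executes, giving 0.
  n9: a read changed (n7 196->0; x8 -7->0) — executes, giving 0.
  n10: stays stale; no demand reaches it after the flip.
  n11: a read changed (n9 -7->0) — executes, giving -3.
  n12: stays stale; no demand reaches it after the flip.
  n14: stays stale; no demand reaches it after the flip.
  n16: stays stale; no demand reaches it after the flip.
  n19: a read changed (x8 -7->0) — executes, giving 0.
  n21: a read changed (n11 -7->-3; n19 -196->0) — executes, giving -3.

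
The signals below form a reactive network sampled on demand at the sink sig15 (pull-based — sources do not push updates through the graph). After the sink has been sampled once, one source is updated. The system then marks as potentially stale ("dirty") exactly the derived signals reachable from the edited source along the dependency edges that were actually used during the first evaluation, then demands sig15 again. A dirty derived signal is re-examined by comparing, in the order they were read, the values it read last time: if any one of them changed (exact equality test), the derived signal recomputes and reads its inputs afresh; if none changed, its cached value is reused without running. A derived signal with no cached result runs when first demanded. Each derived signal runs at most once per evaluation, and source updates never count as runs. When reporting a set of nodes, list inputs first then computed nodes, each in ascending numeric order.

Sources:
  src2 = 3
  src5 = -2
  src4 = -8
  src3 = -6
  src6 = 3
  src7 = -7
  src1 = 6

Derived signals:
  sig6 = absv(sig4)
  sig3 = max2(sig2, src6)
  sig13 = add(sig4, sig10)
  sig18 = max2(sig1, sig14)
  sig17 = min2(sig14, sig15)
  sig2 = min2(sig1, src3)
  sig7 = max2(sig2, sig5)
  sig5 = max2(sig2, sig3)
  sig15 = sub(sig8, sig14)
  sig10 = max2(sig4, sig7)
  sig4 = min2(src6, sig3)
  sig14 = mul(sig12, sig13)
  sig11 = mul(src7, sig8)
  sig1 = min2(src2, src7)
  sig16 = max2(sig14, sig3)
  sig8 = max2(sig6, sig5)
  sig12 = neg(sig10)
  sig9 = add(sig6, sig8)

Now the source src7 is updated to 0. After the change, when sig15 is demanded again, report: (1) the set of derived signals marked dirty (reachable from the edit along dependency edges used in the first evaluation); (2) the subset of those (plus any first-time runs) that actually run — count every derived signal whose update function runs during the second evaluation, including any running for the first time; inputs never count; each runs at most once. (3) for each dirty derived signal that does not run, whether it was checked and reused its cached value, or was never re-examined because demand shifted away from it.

Dirty set: sig1, sig2, sig3, sig4, sig5, sig6, sig7, sig8, sig10, sig12, sig13, sig14, sig15.
Run set: sig1, sig2, sig3, sig5, sig7 (5 run).
Re-examined without running (cache reused): sig4, sig6, sig8, sig10, sig12, sig13, sig14, sig15.
The important point: at sig4 every value read last time is unchanged, so the dirty flag clears without a run.

Initial pass — values computed on the first demand:
  sig1 = min2(3, -7) = -7
  sig2 = min2(-7, -6) = -7
  sig3 = max2(-7, 3) = 3
  sig4 = min2(3, 3) = 3
  sig5 = max2(-7, 3) = 3
  sig6 = absv(3) = 3
  sig7 = max2(-7, 3) = 3
  sig8 = max2(3, 3) = 3
  sig10 = max2(3, 3) = 3
  sig12 = neg(3) = -3
  sig13 = add(3, 3) = 6
  sig14 = mul(-3, 6) = -18
  sig15 = sub(3, -18) = 21

Second demand — change propagation:
  sig1: re-runs because src7 -7->0; new result 0.
  sig2: re-runs because sig1 -7->0; new result -6.
  sig3: re-runs because sig2 -7->-6; new result 3 (unchanged).
  sig4: re-examined; everything it read last time is the same (src6 unchanged, sig3 unchanged) — cache 3 kept, no run.
  sig5: re-runs because sig2 -7->-6; new result 3 (unchanged).
  sig6: re-examined; everything it read last time is the same (sig4 unchanged) — cache 3 kept, no run.
  sig7: re-runs because sig2 -7->-6; new result 3 (unchanged).
  sig8: re-examined; everything it read last time is the same (sig6 unchanged, sig5 unchanged) — cache 3 kept, no run.
  sig10: re-examined; everything it read last time is the same (sig4 unchanged, sig7 unchanged) — cache 3 kept, no run.
  sig12: re-examined; everything it read last time is the same (sig10 unchanged) — cache -3 kept, no run.
  sig13: re-examined; everything it read last time is the same (sig4 unchanged, sig10 unchanged) — cache 6 kept, no run.
  sig14: re-examined; everything it read last time is the same (sig12 unchanged, sig13 unchanged) — cache -18 kept, no run.
  sig15: re-examined; everything it read last time is the same (sig8 unchanged, sig14 unchanged) — cache 21 kept, no run.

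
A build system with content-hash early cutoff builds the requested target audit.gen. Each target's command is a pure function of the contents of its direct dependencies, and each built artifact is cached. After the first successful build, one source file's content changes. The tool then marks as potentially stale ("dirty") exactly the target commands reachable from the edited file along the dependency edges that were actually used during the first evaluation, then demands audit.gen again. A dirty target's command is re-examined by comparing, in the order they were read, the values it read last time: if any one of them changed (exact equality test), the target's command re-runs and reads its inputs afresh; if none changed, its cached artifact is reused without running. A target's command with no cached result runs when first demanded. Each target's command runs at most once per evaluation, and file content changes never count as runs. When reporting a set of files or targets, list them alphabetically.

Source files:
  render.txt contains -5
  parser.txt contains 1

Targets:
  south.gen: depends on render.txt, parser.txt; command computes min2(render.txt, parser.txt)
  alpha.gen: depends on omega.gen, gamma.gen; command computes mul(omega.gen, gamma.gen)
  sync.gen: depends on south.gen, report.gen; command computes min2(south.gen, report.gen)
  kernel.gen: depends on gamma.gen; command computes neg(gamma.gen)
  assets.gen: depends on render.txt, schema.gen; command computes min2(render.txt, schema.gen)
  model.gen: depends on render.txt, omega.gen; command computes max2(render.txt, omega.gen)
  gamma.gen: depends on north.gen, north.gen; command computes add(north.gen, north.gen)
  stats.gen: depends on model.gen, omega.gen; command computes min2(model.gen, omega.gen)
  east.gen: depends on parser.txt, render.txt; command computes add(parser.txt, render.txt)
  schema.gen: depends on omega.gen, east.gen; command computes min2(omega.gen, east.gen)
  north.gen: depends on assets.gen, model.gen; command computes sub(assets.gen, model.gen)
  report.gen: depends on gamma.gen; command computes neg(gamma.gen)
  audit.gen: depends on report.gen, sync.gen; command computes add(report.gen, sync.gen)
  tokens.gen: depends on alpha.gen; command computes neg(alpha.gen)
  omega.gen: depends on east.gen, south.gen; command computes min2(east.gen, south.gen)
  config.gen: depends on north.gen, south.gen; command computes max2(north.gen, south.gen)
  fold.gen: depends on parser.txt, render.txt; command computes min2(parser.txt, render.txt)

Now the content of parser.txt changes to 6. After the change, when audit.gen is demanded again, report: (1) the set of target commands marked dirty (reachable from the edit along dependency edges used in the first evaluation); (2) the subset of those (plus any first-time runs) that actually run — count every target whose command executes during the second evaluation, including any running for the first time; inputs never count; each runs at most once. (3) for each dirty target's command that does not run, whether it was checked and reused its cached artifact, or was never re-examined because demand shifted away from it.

Marked dirty: assets.gen, audit.gen, east.gen, gamma.gen, model.gen, north.gen, omega.gen, report.gen, schema.gen, south.gen, sync.gen.
Target commands that run: east.gen, omega.gen, schema.gen, south.gen — 4 in total.
Checked but reused from cache: assets.gen, audit.gen, gamma.gen, model.gen, north.gen, report.gen, sync.gen.
Key observation: the cutoff stops propagation at model.gen — its inputs' values are unchanged, so it reuses its cache.

First evaluation (everything demanded from the output):
  east.gen = add(1, -5) = -4
  south.gen = min2(-5, 1) = -5
  omega.gen = min2(-4, -5) = -5
  model.gen = max2(-5, -5) = -5
  schema.gen = min2(-5, -4) = -5
  assets.gen = min2(-5, -5) = -5
  north.gen = sub(-5, -5) = 0
  gamma.gen = add(0, 0) = 0
  report.gen = neg(0) = 0
  sync.gen = min2(-5, 0) = -5
  audit.gen = add(0, -5) = -5

Propagation after the edit:
  east.gen: runs — parser.txt 1->6; result 1.
  south.gen: runs — parser.txt 1->6; result -5 (same value as before).
  omega.gen: runs — east.gen -4->1; result -5 (same value as before).
  model.gen: checked — values it read are unchanged (render.txt unchanged, omega.gen unchanged); reused cached -5 without running.
  schema.gen: runs — east.gen -4->1; result -5 (same value as before).
  assets.gen: checked — values it read are unchanged (render.txt unchanged, schema.gen unchanged); reused cached -5 without running.
  north.gen: checked — values it read are unchanged (assets.gen unchanged, model.gen unchanged); reused cached 0 without running.
  gamma.gen: checked — values it read are unchanged (north.gen unchanged, north.gen unchanged); reused cached 0 without running.
  report.gen: checked — values it read are unchanged (gamma.gen unchanged); reused cached 0 without running.
  sync.gen: checked — values it read are unchanged (south.gen unchanged, report.gen unchanged); reused cached -5 without running.
  audit.gen: checked — values it read are unchanged (report.gen unchanged, sync.gen unchanged); reused cached -5 without running.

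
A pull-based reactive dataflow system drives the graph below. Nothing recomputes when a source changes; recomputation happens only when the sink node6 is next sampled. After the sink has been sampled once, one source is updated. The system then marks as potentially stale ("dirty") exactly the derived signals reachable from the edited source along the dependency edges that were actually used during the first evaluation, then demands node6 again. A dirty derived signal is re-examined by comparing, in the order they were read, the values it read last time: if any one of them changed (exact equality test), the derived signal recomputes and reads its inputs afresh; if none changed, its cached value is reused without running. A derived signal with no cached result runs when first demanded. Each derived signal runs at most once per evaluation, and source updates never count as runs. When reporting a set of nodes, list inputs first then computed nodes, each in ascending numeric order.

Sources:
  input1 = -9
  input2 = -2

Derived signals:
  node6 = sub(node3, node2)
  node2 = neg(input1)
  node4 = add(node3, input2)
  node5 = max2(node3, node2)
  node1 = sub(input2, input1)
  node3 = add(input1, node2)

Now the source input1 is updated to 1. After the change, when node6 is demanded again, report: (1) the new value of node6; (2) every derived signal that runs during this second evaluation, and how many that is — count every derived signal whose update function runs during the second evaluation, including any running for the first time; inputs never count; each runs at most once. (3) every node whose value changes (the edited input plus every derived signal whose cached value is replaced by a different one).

New value of node6: 1.
Derived signals that run: node2, node3, node6 — 3 in total.
Values that change: input1, node2, node6.

First evaluation (everything demanded from the output):
  node2 = neg(-9) = 9
  node3 = add(-9, 9) = 0
  node6 = sub(0, 9) = -9

Propagation after the edit:
  node2: runs — input1 -9->1; result -1.
  node3: runs — input1 -9->1; node2 9->-1; result 0 (same value as before).
  node6: runs — node2 9->-1; result 1.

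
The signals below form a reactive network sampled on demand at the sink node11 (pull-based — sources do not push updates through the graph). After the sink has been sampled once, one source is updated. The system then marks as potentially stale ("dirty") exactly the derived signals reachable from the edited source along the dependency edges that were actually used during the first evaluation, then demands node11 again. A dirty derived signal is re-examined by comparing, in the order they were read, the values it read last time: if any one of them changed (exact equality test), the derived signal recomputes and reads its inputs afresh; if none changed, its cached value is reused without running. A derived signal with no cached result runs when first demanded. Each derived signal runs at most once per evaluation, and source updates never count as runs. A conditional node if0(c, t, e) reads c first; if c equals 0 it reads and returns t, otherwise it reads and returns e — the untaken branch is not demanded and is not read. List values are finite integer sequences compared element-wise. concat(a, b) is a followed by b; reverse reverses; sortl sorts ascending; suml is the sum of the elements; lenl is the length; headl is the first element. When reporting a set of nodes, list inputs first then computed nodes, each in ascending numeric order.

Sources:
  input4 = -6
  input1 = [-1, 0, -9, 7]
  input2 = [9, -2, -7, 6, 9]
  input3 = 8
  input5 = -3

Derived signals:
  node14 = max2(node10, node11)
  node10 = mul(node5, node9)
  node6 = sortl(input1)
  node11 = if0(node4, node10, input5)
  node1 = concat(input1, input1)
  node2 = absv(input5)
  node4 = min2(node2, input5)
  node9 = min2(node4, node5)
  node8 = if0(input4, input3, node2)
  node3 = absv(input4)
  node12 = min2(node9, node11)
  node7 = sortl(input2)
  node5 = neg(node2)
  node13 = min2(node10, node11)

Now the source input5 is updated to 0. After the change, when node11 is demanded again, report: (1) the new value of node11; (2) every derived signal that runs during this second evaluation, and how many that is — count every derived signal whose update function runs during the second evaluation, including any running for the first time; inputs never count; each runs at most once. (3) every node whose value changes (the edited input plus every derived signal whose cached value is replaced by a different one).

Initial pass — values computed on the first demand:
  node2 = absv(-3) = 3
  node4 = min2(3, -3) = -3
  node11 = if0(node4=-3 -> else branch input5) = -3

Second demand — change propagation:
  node2: re-runs because input5 -3->0; new result 0.
  node4: re-runs because node2 3->0; input5 -3->0; new result 0.
  node5: newly demanded (no cache) — executes and yields 0.
  node9: newly demanded (no cache) — executes and yields 0.
  node10: newly demanded (no cache) — executes and yields 0.
  node11: re-runs because node4 -3->0; input5 -3->0; new result 0.

The important point: the flipped condition pulls in fresh nodes; node5, node9, node10 run for the first time.

node11 now evaluates to 0.
Run set: node2, node4, node5, node9, node10, node11 (6 run).
Changed values: input5, node2, node4, node11.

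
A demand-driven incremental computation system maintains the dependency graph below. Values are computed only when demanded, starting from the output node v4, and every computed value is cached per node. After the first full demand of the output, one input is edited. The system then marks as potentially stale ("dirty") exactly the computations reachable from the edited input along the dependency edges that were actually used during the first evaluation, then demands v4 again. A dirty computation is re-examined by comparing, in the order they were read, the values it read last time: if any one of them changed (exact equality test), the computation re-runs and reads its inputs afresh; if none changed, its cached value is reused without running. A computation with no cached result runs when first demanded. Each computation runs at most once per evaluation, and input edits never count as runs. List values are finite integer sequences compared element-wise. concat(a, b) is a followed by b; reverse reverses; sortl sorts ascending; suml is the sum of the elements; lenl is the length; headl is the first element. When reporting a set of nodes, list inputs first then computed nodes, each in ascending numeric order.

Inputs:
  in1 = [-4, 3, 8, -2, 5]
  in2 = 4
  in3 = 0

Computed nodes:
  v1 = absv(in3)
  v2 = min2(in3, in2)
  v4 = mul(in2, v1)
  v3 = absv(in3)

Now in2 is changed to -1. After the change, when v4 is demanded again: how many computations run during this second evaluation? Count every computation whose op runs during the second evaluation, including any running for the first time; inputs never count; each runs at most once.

Computations that run: v4 — 1 in total.

First evaluation (everything demanded from the output):
  v1 = absv(0) = 0
  v4 = mul(4, 0) = 0

Propagation after the edit:
  v4: runs — in2 4->-1; result 0 (same value as before).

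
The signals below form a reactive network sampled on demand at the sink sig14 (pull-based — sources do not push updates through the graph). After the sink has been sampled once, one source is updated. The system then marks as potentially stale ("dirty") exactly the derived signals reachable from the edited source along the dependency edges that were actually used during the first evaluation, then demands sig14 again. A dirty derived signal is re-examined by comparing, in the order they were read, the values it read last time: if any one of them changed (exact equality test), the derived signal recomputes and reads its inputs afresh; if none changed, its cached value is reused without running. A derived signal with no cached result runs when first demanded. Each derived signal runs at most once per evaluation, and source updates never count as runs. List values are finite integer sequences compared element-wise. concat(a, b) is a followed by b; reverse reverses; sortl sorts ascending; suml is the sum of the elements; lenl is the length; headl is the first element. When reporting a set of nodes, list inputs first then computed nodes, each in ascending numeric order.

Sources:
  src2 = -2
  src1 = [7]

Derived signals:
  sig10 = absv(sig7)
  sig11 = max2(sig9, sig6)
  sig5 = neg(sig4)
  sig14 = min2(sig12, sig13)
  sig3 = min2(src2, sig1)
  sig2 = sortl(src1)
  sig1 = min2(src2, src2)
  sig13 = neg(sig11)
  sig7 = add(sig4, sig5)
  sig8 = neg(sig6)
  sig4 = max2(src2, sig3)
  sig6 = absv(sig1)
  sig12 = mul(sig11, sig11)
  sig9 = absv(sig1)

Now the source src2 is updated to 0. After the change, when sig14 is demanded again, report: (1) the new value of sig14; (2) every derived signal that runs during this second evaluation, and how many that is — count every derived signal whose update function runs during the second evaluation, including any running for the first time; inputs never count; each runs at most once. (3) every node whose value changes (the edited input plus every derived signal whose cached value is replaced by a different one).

Initial pass — values computed on the first demand:
  sig1 = min2(-2, -2) = -2
  sig6 = absv(-2) = 2
  sig9 = absv(-2) = 2
  sig11 = max2(2, 2) = 2
  sig12 = mul(2, 2) = 4
  sig13 = neg(2) = -2
  sig14 = min2(4, -2) = -2

Second demand — change propagation:
  sig1: re-runs because src2 -2->0; src2 -2->0; new result 0.
  sig6: re-runs because sig1 -2->0; new result 0.
  sig9: re-runs because sig1 -2->0; new result 0.
  sig11: re-runs because sig9 2->0; sig6 2->0; new result 0.
  sig12: re-runs because sig11 2->0; sig11 2->0; new result 0.
  sig13: re-runs because sig11 2->0; new result 0.
  sig14: re-runs because sig12 4->0; sig13 -2->0; new result 0.

sig14 now evaluates to 0.
Run set: sig1, sig6, sig9, sig11, sig12, sig13, sig14 (7 run).
Changed values: src2, sig1, sig6, sig9, sig11, sig12, sig13, sig14.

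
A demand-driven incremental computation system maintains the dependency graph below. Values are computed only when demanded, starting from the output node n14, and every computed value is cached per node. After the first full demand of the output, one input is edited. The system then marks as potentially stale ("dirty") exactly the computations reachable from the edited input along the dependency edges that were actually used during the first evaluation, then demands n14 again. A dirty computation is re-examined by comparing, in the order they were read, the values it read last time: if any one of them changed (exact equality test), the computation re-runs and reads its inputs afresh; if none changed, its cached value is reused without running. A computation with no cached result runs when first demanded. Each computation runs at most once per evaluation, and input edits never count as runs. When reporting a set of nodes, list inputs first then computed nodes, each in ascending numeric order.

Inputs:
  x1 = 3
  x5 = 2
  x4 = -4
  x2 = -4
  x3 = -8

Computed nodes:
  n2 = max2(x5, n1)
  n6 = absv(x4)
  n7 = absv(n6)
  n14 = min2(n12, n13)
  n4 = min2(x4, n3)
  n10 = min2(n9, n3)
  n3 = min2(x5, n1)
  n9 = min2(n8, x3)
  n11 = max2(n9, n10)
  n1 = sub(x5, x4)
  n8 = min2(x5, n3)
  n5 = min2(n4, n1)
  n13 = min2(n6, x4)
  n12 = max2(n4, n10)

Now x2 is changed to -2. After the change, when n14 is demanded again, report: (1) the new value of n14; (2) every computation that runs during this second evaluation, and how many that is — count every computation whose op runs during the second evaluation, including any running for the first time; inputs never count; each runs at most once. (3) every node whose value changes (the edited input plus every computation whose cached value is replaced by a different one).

First evaluation (everything demanded from the output):
  n1 = sub(2, -4) = 6
  n3 = min2(2, 6) = 2
  n4 = min2(-4, 2) = -4
  n6 = absv(-4) = 4
  n8 = min2(2, 2) = 2
  n9 = min2(2, -8) = -8
  n10 = min2(-8, 2) = -8
  n12 = max2(-4, -8) = -4
  n13 = min2(4, -4) = -4
  n14 = min2(-4, -4) = -4

Propagation after the edit:
  x2 feeds no computation that the output demands — nothing is marked dirty and nothing runs.

Key observation: x2 is never demanded by the output, so the edit triggers no recomputation at all.

New value of n14: -4.
Computations that run: none — 0 in total.
Values that change: x2.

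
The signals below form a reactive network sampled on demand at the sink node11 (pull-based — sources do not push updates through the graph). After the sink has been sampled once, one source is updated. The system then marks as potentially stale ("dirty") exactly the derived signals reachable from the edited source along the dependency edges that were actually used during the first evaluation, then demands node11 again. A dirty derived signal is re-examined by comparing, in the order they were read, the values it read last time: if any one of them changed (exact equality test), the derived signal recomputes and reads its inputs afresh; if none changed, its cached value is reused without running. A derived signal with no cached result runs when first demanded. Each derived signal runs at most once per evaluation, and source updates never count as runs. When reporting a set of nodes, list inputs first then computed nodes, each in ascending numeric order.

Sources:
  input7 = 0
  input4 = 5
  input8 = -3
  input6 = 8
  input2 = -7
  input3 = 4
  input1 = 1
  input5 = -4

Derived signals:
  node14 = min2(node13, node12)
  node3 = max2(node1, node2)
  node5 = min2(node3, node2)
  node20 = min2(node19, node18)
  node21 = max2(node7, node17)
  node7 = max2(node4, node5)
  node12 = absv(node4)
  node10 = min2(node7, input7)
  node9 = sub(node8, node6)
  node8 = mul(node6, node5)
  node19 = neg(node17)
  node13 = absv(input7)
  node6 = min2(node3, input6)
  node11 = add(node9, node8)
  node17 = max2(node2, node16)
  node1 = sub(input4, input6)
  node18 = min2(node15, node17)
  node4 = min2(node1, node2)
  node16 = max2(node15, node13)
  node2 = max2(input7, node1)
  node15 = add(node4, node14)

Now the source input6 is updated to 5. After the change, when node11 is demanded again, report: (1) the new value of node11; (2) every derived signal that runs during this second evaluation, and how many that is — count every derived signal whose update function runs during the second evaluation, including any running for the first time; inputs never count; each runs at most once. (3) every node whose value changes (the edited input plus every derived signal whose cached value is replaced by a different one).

node11 now evaluates to 0.
Run set: node1, node2, node3, node6 (4 run).
Changed values: input6, node1.
The important point: at node5 every value read last time is unchanged, so the dirty flag clears without a run.

Initial pass — values computed on the first demand:
  node1 = sub(5, 8) = -3
  node2 = max2(0, -3) = 0
  node3 = max2(-3, 0) = 0
  node5 = min2(0, 0) = 0
  node6 = min2(0, 8) = 0
  node8 = mul(0, 0) = 0
  node9 = sub(0, 0) = 0
  node11 = add(0, 0) = 0

Second demand — change propagation:
  node1: re-runs because input6 8->5; new result 0.
  node2: re-runs because node1 -3->0; new result 0 (unchanged).
  node3: re-runs because node1 -3->0; new result 0 (unchanged).
  node5: re-examined; everything it read last time is the same (node3 unchanged, node2 unchanged) — cache 0 kept, no run.
  node6: re-runs because input6 8->5; new result 0 (unchanged).
  node8: re-examined; everything it read last time is the same (node6 unchanged, node5 unchanged) — cache 0 kept, no run.
  node9: re-examined; everything it read last time is the same (node8 unchanged, node6 unchanged) — cache 0 kept, no run.
  node11: re-examined; everything it read last time is the same (node9 unchanged, node8 unchanged) — cache 0 kept, no run.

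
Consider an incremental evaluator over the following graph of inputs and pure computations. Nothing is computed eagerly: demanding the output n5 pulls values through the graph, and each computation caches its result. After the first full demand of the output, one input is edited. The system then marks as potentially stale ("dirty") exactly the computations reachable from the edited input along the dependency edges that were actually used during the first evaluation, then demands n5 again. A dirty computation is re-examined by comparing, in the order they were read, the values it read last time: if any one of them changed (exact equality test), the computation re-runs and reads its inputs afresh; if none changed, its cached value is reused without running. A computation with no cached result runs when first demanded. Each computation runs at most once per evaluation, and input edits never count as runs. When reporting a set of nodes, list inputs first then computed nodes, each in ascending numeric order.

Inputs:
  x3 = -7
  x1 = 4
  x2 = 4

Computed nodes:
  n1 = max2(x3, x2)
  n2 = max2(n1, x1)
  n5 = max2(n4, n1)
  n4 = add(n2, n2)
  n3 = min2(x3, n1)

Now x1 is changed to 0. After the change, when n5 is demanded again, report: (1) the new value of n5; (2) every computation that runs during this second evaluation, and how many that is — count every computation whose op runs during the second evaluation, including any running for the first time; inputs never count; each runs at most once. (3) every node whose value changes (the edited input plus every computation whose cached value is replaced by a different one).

Initial pass — values computed on the first demand:
  n1 = max2(-7, 4) = 4
  n2 = max2(4, 4) = 4
  n4 = add(4, 4) = 8
  n5 = max2(8, 4) = 8

Second demand — change propagation:
  n2: re-runs because x1 4->0; new result 4 (unchanged).
  n4: re-examined; everything it read last time is the same (n2 unchanged, n2 unchanged) — cache 8 kept, no run.
  n5: re-examined; everything it read last time is the same (n4 unchanged, n1 unchanged) — cache 8 kept, no run.

The important point: n2 recomputes to an identical value, and the output ends up unchanged.

n5 now evaluates to 8.
Run set: n2 (1 run).
Changed values: x1.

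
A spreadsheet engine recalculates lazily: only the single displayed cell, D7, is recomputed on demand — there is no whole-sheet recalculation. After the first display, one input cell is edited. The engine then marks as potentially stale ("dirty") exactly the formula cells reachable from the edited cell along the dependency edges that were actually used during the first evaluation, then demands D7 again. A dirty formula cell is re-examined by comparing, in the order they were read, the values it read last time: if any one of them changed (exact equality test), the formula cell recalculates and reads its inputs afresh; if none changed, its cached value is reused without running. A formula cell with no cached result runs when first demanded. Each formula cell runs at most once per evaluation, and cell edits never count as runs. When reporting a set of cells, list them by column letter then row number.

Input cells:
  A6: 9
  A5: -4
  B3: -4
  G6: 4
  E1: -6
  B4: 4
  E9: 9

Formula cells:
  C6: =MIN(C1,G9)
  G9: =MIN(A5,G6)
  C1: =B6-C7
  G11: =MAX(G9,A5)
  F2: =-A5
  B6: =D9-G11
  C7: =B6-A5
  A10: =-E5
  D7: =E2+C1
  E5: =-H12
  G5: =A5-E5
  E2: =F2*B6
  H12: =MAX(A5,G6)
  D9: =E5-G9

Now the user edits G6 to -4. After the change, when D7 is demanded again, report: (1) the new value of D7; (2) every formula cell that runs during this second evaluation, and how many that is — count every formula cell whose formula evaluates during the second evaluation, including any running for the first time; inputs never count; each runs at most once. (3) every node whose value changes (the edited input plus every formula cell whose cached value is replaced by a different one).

First evaluation (everything demanded from the output):
  F2 = -(-4) = 4
  G9 = MIN(-4, 4) = -4
  G11 = MAX(-4, -4) = -4
  H12 = MAX(-4, 4) = 4
  E5 = -(4) = -4
  D9 = -4 - -4 = 0
  B6 = 0 - -4 = 4
  C7 = 4 - -4 = 8
  C1 = 4 - 8 = -4
  E2 = 4 * 4 = 16
  D7 = 16 + -4 = 12

Propagation after the edit:
  G9: runs — G6 4->-4; result -4 (same value as before).
  G11: checked — values it read are unchanged (G9 unchanged, A5 unchanged); reused cached -4 without running.
  H12: runs — G6 4->-4; result -4.
  E5: runs — H12 4->-4; result 4.
  D9: runs — E5 -4->4; result 8.
  B6: runs — D9 0->8; result 12.
  C7: runs — B6 4->12; result 16.
  C1: runs — B6 4->12; C7 8->16; result -4 (same value as before).
  E2: runs — B6 4->12; result 48.
  D7: runs — E2 16->48; result 44.

Key observation: the cutoff stops propagation at G11 — its inputs' values are unchanged, so it reuses its cache.

New value of D7: 44.
Formula cells that run: B6, C1, C7, D7, D9, E2, E5, G9, H12 — 9 in total.
Values that change: B6, C7, D7, D9, E2, E5, G6, H12.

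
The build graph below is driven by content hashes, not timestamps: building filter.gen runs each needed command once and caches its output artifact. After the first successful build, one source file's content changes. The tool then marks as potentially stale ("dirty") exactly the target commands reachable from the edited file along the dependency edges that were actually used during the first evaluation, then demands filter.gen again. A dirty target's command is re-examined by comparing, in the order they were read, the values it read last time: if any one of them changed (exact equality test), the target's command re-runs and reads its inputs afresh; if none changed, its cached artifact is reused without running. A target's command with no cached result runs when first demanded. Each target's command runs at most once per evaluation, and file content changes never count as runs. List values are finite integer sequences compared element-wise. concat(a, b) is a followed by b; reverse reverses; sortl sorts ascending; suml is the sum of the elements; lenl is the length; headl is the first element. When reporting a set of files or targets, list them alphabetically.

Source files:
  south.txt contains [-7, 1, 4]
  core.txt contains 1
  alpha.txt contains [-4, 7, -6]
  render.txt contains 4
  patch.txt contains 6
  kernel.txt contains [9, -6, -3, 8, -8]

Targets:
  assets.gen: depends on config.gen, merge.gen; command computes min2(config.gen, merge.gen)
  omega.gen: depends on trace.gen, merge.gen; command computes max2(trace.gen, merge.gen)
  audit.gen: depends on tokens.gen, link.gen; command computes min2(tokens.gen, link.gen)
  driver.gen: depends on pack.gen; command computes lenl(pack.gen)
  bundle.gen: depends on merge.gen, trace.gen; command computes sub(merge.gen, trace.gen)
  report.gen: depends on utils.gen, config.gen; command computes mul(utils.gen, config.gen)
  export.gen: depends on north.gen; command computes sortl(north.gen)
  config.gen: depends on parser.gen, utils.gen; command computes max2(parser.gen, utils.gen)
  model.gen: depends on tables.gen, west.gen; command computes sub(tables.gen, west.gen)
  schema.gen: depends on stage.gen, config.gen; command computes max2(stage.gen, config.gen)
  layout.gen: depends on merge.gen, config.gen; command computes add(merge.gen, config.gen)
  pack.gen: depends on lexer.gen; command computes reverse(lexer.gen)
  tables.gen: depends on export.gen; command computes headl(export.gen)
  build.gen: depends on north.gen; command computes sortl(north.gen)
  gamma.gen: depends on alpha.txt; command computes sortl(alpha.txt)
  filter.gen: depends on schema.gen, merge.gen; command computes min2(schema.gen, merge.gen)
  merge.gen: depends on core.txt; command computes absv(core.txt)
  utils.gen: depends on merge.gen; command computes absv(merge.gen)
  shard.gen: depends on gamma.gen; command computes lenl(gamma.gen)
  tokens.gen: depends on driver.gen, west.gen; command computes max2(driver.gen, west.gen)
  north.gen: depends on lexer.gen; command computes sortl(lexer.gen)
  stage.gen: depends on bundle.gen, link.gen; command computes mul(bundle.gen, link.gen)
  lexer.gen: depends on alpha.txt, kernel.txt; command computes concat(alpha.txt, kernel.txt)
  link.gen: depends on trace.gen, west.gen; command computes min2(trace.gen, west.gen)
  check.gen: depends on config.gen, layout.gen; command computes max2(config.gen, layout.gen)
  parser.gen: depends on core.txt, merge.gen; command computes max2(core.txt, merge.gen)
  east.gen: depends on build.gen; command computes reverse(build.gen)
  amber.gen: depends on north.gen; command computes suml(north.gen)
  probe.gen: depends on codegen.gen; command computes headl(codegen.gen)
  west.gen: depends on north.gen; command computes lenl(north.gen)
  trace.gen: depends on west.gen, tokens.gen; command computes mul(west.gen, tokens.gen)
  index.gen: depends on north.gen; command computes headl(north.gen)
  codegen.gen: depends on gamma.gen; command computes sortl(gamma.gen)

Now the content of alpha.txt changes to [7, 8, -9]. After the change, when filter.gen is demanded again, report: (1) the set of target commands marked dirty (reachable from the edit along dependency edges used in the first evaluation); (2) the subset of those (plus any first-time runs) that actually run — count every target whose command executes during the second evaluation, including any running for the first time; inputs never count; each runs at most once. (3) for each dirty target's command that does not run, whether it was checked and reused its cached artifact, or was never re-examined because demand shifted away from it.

Initial pass — values computed on the first demand:
  lexer.gen = concat([-4, 7, -6], [9, -6, -3, 8, -8]) = [-4, 7, -6, 9, -6, -3, 8, -8]
  merge.gen = absv(1) = 1
  north.gen = sortl([-4, 7, -6, 9, -6, -3, 8, -8]) = [-8, -6, -6, -4, -3, 7, 8, 9]
  pack.gen = reverse([-4, 7, -6, 9, -6, -3, 8, -8]) = [-8, 8, -3, -6, 9, -6, 7, -4]
  driver.gen = lenl([-8, 8, -3, -6, 9, -6, 7, -4]) = 8
  parser.gen = max2(1, 1) = 1
  utils.gen = absv(1) = 1
  config.gen = max2(1, 1) = 1
  west.gen = lenl([-8, -6, -6, -4, -3, 7, 8, 9]) = 8
  tokens.gen = max2(8, 8) = 8
  trace.gen = mul(8, 8) = 64
  bundle.gen = sub(1, 64) = -63
  link.gen = min2(64, 8) = 8
  stage.gen = mul(-63, 8) = -504
  schema.gen = max2(-504, 1) = 1
  filter.gen = min2(1, 1) = 1

Second demand — change propagation:
  lexer.gen: re-runs because alpha.txt [-4, 7, -6]->[7, 8, -9]; new result [7, 8, -9, 9, -6, -3, 8, -8].
  north.gen: re-runs because lexer.gen [-4, 7, -6, 9, -6, -3, 8, -8]->[7, 8, -9, 9, -6, -3, 8, -8]; new result [-9, -8, -6, -3, 7, 8, 8, 9].
  pack.gen: re-runs because lexer.gen [-4, 7, -6, 9, -6, -3, 8, -8]->[7, 8, -9, 9, -6, -3, 8, -8]; new result [-8, 8, -3, -6, 9, -9, 8, 7].
  driver.gen: re-runs because pack.gen [-8, 8, -3, -6, 9, -6, 7, -4]->[-8, 8, -3, -6, 9, -9, 8, 7]; new result 8 (unchanged).
  west.gen: re-runs because north.gen [-8, -6, -6, -4, -3, 7, 8, 9]->[-9, -8, -6, -3, 7, 8, 8, 9]; new result 8 (unchanged).
  tokens.gen: re-examined; everything it read last time is the same (driver.gen unchanged, west.gen unchanged) — cache 8 kept, no run.
  trace.gen: re-examined; everything it read last time is the same (west.gen unchanged, tokens.gen unchanged) — cache 64 kept, no run.
  bundle.gen: re-examined; everything it read last time is the same (merge.gen unchanged, trace.gen unchanged) — cache -63 kept, no run.
  link.gen: re-examined; everything it read last time is the same (trace.gen unchanged, west.gen unchanged) — cache 8 kept, no run.
  stage.gen: re-examined; everything it read last time is the same (bundle.gen unchanged, link.gen unchanged) — cache -504 kept, no run.
  schema.gen: re-examined; everything it read last time is the same (stage.gen unchanged, config.gen unchanged) — cache 1 kept, no run.
  filter.gen: re-examined; everything it read last time is the same (schema.gen unchanged, merge.gen unchanged) — cache 1 kept, no run.

The important point: at tokens.gen every value read last time is unchanged, so the dirty flag clears without a run.

Dirty set: bundle.gen, driver.gen, filter.gen, lexer.gen, link.gen, north.gen, pack.gen, schema.gen, stage.gen, tokens.gen, trace.gen, west.gen.
Run set: driver.gen, lexer.gen, north.gen, pack.gen, west.gen (5 run).
Re-examined without running (cache reused): bundle.gen, filter.gen, link.gen, schema.gen, stage.gen, tokens.gen, trace.gen.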